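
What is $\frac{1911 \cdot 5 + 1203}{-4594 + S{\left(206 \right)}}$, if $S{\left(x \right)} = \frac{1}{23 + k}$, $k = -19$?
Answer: $- \frac{14344}{6125} \approx -2.3419$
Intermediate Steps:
$S{\left(x \right)} = \frac{1}{4}$ ($S{\left(x \right)} = \frac{1}{23 - 19} = \frac{1}{4}$)
$\frac{1911 \cdot 5 + 1203}{-4594 + S{\left(206 \right)}} = \frac{1911 \cdot 5 + 1203}{-4594 + \frac{1}{4}} = \frac{9555 + 1203}{- \frac{18375}{4}} = 10758 \left(- \frac{4}{18375}\right) = - \frac{14344}{6125}$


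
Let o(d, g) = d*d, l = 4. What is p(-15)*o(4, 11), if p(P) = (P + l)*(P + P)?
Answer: 5280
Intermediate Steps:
p(P) = 2*P*(4 + P) (p(P) = (P + 4)*(P + P) = (4 + P)*(2*P) = 2*P*(4 + P))
o(d, g) = d**2
p(-15)*o(4, 11) = (2*(-15)*(4 - 15))*4**2 = (2*(-15)*(-11))*16 = 330*16 = 5280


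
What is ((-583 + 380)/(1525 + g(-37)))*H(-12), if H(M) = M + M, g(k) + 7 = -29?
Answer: 4872/1489 ≈ 3.2720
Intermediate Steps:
g(k) = -36 (g(k) = -7 - 29 = -36)
H(M) = 2*M
((-583 + 380)/(1525 + g(-37)))*H(-12) = ((-583 + 380)/(1525 - 36))*(2*(-12)) = -203/1489*(-24) = 4872/1489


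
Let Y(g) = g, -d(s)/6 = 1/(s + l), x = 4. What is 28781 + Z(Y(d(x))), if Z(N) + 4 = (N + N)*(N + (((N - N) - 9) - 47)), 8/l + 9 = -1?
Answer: 927809/32 ≈ 28994.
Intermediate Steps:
l = -4/5 (l = 8/(-9 - 1) = 8/(-10) = 8*(-1/10) = -4/5 ≈ -0.80000)
d(s) = -6/(-4/5 + s) (d(s) = -6/(s - 4/5) = -6/(-4/5 + s))
Z(N) = -4 + 2*N*(-56 + N) (Z(N) = -4 + (N + N)*(N + (((N - N) - 9) - 47)) = -4 + (2*N)*(N + ((0 - 9) - 47)) = -4 + (2*N)*(N + (-9 - 47)) = -4 + (2*N)*(N - 56) = -4 + (2*N)*(-56 + N) = -4 + 2*N*(-56 + N))
28781 + Z(Y(d(x))) = 28781 + (-4 - (-3360)/(-4 + 5*4) + 2*(-30/(-4 + 5*4))**2) = 28781 + (-4 - (-3360)/(-4 + 20) + 2*(-30/(-4 + 20))**2) = 28781 + (-4 - (-3360)/16 + 2*(-30/16)**2) = 28781 + (-4 - (-3360)/16 + 2*(-30*1/16)**2) = 28781 + (-4 - 112*(-15/8) + 2*(-15/8)**2) = 28781 + (-4 + 210 + 2*(225/64)) = 28781 + (-4 + 210 + 225/32) = 28781 + 6817/32 = 927809/32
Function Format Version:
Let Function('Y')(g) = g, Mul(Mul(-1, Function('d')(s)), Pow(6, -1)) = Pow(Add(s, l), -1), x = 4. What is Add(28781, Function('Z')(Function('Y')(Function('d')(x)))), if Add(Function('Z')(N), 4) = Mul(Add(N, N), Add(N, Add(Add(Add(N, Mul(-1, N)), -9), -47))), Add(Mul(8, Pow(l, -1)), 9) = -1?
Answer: Rational(927809, 32) ≈ 28994.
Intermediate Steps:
l = Rational(-4, 5) (l = Mul(8, Pow(Add(-9, -1), -1)) = Mul(8, Pow(-10, -1)) = Mul(8, Rational(-1, 10)) = Rational(-4, 5) ≈ -0.80000)
Function('d')(s) = Mul(-6, Pow(Add(Rational(-4, 5), s), -1)) (Function('d')(s) = Mul(-6, Pow(Add(s, Rational(-4, 5)), -1)) = Mul(-6, Pow(Add(Rational(-4, 5), s), -1)))
Function('Z')(N) = Add(-4, Mul(2, N, Add(-56, N))) (Function('Z')(N) = Add(-4, Mul(Add(N, N), Add(N, Add(Add(Add(N, Mul(-1, N)), -9), -47)))) = Add(-4, Mul(Mul(2, N), Add(N, Add(Add(0, -9), -47)))) = Add(-4, Mul(Mul(2, N), Add(N, Add(-9, -47)))) = Add(-4, Mul(Mul(2, N), Add(N, -56))) = Add(-4, Mul(Mul(2, N), Add(-56, N))) = Add(-4, Mul(2, N, Add(-56, N))))
Add(28781, Function('Z')(Function('Y')(Function('d')(x)))) = Add(28781, Add(-4, Mul(-112, Mul(-30, Pow(Add(-4, Mul(5, 4)), -1))), Mul(2, Pow(Mul(-30, Pow(Add(-4, Mul(5, 4)), -1)), 2)))) = Add(28781, Add(-4, Mul(-112, Mul(-30, Pow(Add(-4, 20), -1))), Mul(2, Pow(Mul(-30, Pow(Add(-4, 20), -1)), 2)))) = Add(28781, Add(-4, Mul(-112, Mul(-30, Pow(16, -1))), Mul(2, Pow(Mul(-30, Pow(16, -1)), 2)))) = Add(28781, Add(-4, Mul(-112, Mul(-30, Rational(1, 16))), Mul(2, Pow(Mul(-30, Rational(1, 16)), 2)))) = Add(28781, Add(-4, Mul(-112, Rational(-15, 8)), Mul(2, Pow(Rational(-15, 8), 2)))) = Add(28781, Add(-4, 210, Mul(2, Rational(225, 64)))) = Add(28781, Add(-4, 210, Rational(225, 32))) = Add(28781, Rational(6817, 32)) = Rational(927809, 32)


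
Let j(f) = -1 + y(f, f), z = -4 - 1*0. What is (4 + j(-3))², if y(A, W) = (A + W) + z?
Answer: 49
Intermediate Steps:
z = -4 (z = -4 + 0 = -4)
y(A, W) = -4 + A + W (y(A, W) = (A + W) - 4 = -4 + A + W)
j(f) = -5 + 2*f (j(f) = -1 + (-4 + f + f) = -1 + (-4 + 2*f) = -5 + 2*f)
(4 + j(-3))² = (4 + (-5 + 2*(-3)))² = (4 + (-5 - 6))² = (4 - 11)² = (-7)² = 49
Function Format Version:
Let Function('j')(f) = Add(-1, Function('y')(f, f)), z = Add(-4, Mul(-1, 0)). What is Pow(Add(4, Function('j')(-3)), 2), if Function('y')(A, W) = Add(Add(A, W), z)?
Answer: 49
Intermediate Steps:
z = -4 (z = Add(-4, 0) = -4)
Function('y')(A, W) = Add(-4, A, W) (Function('y')(A, W) = Add(Add(A, W), -4) = Add(-4, A, W))
Function('j')(f) = Add(-5, Mul(2, f)) (Function('j')(f) = Add(-1, Add(-4, f, f)) = Add(-1, Add(-4, Mul(2, f))) = Add(-5, Mul(2, f)))
Pow(Add(4, Function('j')(-3)), 2) = Pow(Add(4, Add(-5, Mul(2, -3))), 2) = Pow(Add(4, Add(-5, -6)), 2) = Pow(Add(4, -11), 2) = Pow(-7, 2) = 49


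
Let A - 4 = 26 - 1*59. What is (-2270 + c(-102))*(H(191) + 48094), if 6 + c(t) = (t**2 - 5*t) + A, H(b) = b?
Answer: 415685565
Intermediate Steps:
A = -29 (A = 4 + (26 - 1*59) = 4 + (26 - 59) = 4 - 33 = -29)
c(t) = -35 + t**2 - 5*t (c(t) = -6 + ((t**2 - 5*t) - 29) = -6 + (-29 + t**2 - 5*t) = -35 + t**2 - 5*t)
(-2270 + c(-102))*(H(191) + 48094) = (-2270 + (-35 + (-102)**2 - 5*(-102)))*(191 + 48094) = (-2270 + (-35 + 10404 + 510))*48285 = (-2270 + 10879)*48285 = 8609*48285 = 415685565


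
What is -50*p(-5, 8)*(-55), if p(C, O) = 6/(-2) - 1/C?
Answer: -7700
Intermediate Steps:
p(C, O) = -3 - 1/C (p(C, O) = 6*(-1/2) - 1/C = -3 - 1/C)
-50*p(-5, 8)*(-55) = -50*(-3 - 1/(-5))*(-55) = -50*(-3 - 1*(-1/5))*(-55) = -50*(-3 + 1/5)*(-55) = -50*(-14/5)*(-55) = 140*(-55) = -7700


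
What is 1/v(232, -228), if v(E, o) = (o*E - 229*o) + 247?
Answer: -1/437 ≈ -0.0022883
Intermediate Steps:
v(E, o) = 247 - 229*o + E*o (v(E, o) = (E*o - 229*o) + 247 = (-229*o + E*o) + 247 = 247 - 229*o + E*o)
1/v(232, -228) = 1/(247 - 229*(-228) + 232*(-228)) = 1/(247 + 52212 - 52896) = 1/(-437) = -1/437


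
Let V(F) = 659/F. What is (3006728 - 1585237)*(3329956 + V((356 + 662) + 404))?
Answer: 6731041469573681/1422 ≈ 4.7335e+12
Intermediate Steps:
(3006728 - 1585237)*(3329956 + V((356 + 662) + 404)) = (3006728 - 1585237)*(3329956 + 659/((356 + 662) + 404)) = 1421491*(3329956 + 659/(1018 + 404)) = 1421491*(3329956 + 659/1422) = 1421491*(4735198091/1422) = 6731041469573681/1422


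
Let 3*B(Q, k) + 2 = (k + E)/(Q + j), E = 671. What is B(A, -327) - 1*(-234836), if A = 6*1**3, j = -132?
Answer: 44383706/189 ≈ 2.3483e+5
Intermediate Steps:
A = 6 (A = 6*1 = 6)
B(Q, k) = -2/3 + (671 + k)/(3*(-132 + Q)) (B(Q, k) = -2/3 + ((k + 671)/(Q - 132))/3 = -2/3 + ((671 + k)/(-132 + Q))/3 = -2/3 + (671 + k)/(3*(-132 + Q)))
B(A, -327) - 1*(-234836) = (935 - 327 - 2*6)/(3*(-132 + 6)) - 1*(-234836) = (1/3)*(935 - 327 - 12)/(-126) + 234836 = (1/3)*(-1/126)*596 + 234836 = -298/189 + 234836 = 44383706/189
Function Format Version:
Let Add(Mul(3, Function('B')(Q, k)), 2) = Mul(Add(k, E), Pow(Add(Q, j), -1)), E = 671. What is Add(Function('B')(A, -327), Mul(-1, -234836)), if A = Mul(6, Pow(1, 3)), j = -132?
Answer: Rational(44383706, 189) ≈ 2.3483e+5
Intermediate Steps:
A = 6 (A = Mul(6, 1) = 6)
Function('B')(Q, k) = Add(Rational(-2, 3), Mul(Rational(1, 3), Pow(Add(-132, Q), -1), Add(671, k))) (Function('B')(Q, k) = Add(Rational(-2, 3), Mul(Rational(1, 3), Mul(Add(k, 671), Pow(Add(Q, -132), -1)))) = Add(Rational(-2, 3), Mul(Rational(1, 3), Mul(Add(671, k), Pow(Add(-132, Q), -1)))) = Add(Rational(-2, 3), Mul(Rational(1, 3), Mul(Pow(Add(-132, Q), -1), Add(671, k)))) = Add(Rational(-2, 3), Mul(Rational(1, 3), Pow(Add(-132, Q), -1), Add(671, k))))
Add(Function('B')(A, -327), Mul(-1, -234836)) = Add(Mul(Rational(1, 3), Pow(Add(-132, 6), -1), Add(935, -327, Mul(-2, 6))), Mul(-1, -234836)) = Add(Mul(Rational(1, 3), Pow(-126, -1), Add(935, -327, -12)), 234836) = Add(Mul(Rational(1, 3), Rational(-1, 126), 596), 234836) = Add(Rational(-298, 189), 234836) = Rational(44383706, 189)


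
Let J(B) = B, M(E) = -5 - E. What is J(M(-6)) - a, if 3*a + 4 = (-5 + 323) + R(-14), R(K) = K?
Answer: -99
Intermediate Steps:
a = 100 (a = -4/3 + ((-5 + 323) - 14)/3 = -4/3 + (318 - 14)/3 = -4/3 + (⅓)*304 = -4/3 + 304/3 = 100)
J(M(-6)) - a = (-5 - 1*(-6)) - 1*100 = (-5 + 6) - 100 = 1 - 100 = -99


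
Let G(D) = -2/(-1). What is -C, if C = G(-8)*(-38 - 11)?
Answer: 98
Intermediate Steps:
G(D) = 2 (G(D) = -2*(-1) = 2)
C = -98 (C = 2*(-38 - 11) = 2*(-49) = -98)
-C = -1*(-98) = 98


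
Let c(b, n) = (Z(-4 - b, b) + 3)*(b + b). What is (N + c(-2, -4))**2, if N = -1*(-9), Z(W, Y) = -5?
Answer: 289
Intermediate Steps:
c(b, n) = -4*b (c(b, n) = (-5 + 3)*(b + b) = -4*b)
N = 9
(N + c(-2, -4))**2 = (9 - 4*(-2))**2 = (9 + 8)**2 = 17**2 = 289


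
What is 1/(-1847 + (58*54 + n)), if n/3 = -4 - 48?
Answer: 1/1129 ≈ 0.00088574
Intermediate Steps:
n = -156 (n = 3*(-4 - 48) = 3*(-52) = -156)
1/(-1847 + (58*54 + n)) = 1/(-1847 + (58*54 - 156)) = 1/(-1847 + (3132 - 156)) = 1/(-1847 + 2976) = 1/1129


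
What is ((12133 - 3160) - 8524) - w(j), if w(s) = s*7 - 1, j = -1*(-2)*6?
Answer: 366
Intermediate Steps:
j = 12 (j = 2*6 = 12)
w(s) = -1 + 7*s (w(s) = 7*s - 1 = -1 + 7*s)
((12133 - 3160) - 8524) - w(j) = ((12133 - 3160) - 8524) - (-1 + 7*12) = (8973 - 8524) - (-1 + 84) = 449 - 1*83 = 449 - 83 = 366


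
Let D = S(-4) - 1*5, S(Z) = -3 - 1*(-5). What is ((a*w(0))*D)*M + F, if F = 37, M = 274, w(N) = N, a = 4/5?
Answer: 37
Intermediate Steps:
a = ⅘ (a = 4*(⅕) = ⅘ ≈ 0.80000)
S(Z) = 2 (S(Z) = -3 + 5 = 2)
D = -3 (D = 2 - 1*5 = 2 - 5 = -3)
((a*w(0))*D)*M + F = (((⅘)*0)*(-3))*274 + 37 = (0*(-3))*274 + 37 = 0*274 + 37 = 0 + 37 = 37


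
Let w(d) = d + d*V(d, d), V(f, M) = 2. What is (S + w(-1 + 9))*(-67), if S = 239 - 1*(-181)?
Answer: -29748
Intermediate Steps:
S = 420 (S = 239 + 181 = 420)
w(d) = 3*d (w(d) = d + d*2 = d + 2*d = 3*d)
(S + w(-1 + 9))*(-67) = (420 + 3*(-1 + 9))*(-67) = (420 + 3*8)*(-67) = (420 + 24)*(-67) = 444*(-67) = -29748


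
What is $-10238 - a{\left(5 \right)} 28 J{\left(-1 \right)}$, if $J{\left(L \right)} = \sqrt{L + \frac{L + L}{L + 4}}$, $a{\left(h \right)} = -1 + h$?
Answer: $-10238 - \frac{112 i \sqrt{15}}{3} \approx -10238.0 - 144.59 i$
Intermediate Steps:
$J{\left(L \right)} = \sqrt{L + \frac{2 L}{4 + L}}$
$-10238 - a{\left(5 \right)} 28 J{\left(-1 \right)} = -10238 - \left(-1 + 5\right) 28 \sqrt{- \frac{6 - 1}{4 - 1}} = -10238 - 4 \cdot 28 \sqrt{\left(-1\right) \frac{1}{3} \cdot 5} = -10238 - 112 \sqrt{\left(-1\right) \frac{1}{3} \cdot 5} = -10238 - 112 \sqrt{- \frac{5}{3}} = -10238 - 112 \frac{i \sqrt{15}}{3} = -10238 - \frac{112 i \sqrt{15}}{3}$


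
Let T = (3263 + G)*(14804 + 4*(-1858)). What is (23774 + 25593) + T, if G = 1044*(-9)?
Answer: -45163109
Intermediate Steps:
G = -9396
T = -45212476 (T = (3263 - 9396)*(14804 + 4*(-1858)) = -6133*(14804 - 7432) = -6133*7372 = -45212476)
(23774 + 25593) + T = (23774 + 25593) - 45212476 = 49367 - 45212476 = -45163109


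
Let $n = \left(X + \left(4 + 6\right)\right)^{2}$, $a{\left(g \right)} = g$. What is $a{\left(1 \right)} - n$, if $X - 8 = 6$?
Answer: $-575$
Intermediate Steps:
$X = 14$ ($X = 8 + 6 = 14$)
$n = 576$ ($n = \left(14 + \left(4 + 6\right)\right)^{2} = \left(14 + 10\right)^{2} = 24^{2} = 576$)
$a{\left(1 \right)} - n = 1 - 576 = -575$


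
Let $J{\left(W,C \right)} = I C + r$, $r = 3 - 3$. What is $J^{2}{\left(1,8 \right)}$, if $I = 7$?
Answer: $3136$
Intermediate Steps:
$r = 0$
$J{\left(W,C \right)} = 7 C$ ($J{\left(W,C \right)} = 7 C + 0 = 7 C$)
$J^{2}{\left(1,8 \right)} = \left(7 \cdot 8\right)^{2} = 56^{2} = 3136$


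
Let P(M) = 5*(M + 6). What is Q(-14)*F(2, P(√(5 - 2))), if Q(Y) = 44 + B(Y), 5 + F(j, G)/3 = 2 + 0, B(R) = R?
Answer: -270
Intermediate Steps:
P(M) = 30 + 5*M (P(M) = 5*(6 + M) = 30 + 5*M)
F(j, G) = -9 (F(j, G) = -15 + 3*(2 + 0) = -15 + 3*2 = -15 + 6 = -9)
Q(Y) = 44 + Y
Q(-14)*F(2, P(√(5 - 2))) = (44 - 14)*(-9) = 30*(-9) = -270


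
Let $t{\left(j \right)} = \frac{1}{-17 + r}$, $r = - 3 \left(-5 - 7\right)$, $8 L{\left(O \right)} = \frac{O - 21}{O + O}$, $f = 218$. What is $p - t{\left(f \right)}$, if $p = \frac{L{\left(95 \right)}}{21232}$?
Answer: $- \frac{44697}{849280} \approx -0.052629$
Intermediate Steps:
$L{\left(O \right)} = \frac{-21 + O}{16 O}$ ($L{\left(O \right)} = \frac{\left(O - 21\right) \frac{1}{O + O}}{8} = \frac{\left(-21 + O\right) \frac{1}{2 O}}{8} = \frac{\frac{1}{2} \frac{1}{O} \left(-21 + O\right)}{8} = \frac{-21 + O}{16 O}$)
$r = 36$ ($r = \left(-3\right) \left(-12\right) = 36$)
$t{\left(j \right)} = \frac{1}{19}$ ($t{\left(j \right)} = \frac{1}{-17 + 36} = \frac{1}{19}$)
$p = \frac{37}{16136320}$ ($p = \frac{\frac{1}{16} \cdot \frac{1}{95} \left(-21 + 95\right)}{21232} = \frac{1}{16} \cdot \frac{1}{95} \cdot 74 \cdot \frac{1}{21232} = \frac{37}{760} \cdot \frac{1}{21232} = \frac{37}{16136320} \approx 2.293 \cdot 10^{-6}$)
$p - t{\left(f \right)} = \frac{37}{16136320} - \frac{1}{19} = - \frac{44697}{849280}$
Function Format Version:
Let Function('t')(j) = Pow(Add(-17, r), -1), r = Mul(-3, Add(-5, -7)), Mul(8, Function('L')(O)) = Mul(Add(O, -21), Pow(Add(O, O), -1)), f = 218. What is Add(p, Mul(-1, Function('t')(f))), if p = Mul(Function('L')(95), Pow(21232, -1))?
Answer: Rational(-44697, 849280) ≈ -0.052629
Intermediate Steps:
Function('L')(O) = Mul(Rational(1, 16), Pow(O, -1), Add(-21, O)) (Function('L')(O) = Mul(Rational(1, 8), Mul(Add(O, -21), Pow(Add(O, O), -1))) = Mul(Rational(1, 8), Mul(Add(-21, O), Pow(Mul(2, O), -1))) = Mul(Rational(1, 8), Mul(Add(-21, O), Mul(Rational(1, 2), Pow(O, -1)))) = Mul(Rational(1, 8), Mul(Rational(1, 2), Pow(O, -1), Add(-21, O))) = Mul(Rational(1, 16), Pow(O, -1), Add(-21, O)))
r = 36 (r = Mul(-3, -12) = 36)
Function('t')(j) = Rational(1, 19) (Function('t')(j) = Pow(Add(-17, 36), -1) = Pow(19, -1) = Rational(1, 19))
p = Rational(37, 16136320) (p = Mul(Mul(Rational(1, 16), Pow(95, -1), Add(-21, 95)), Pow(21232, -1)) = Mul(Mul(Rational(1, 16), Rational(1, 95), 74), Rational(1, 21232)) = Mul(Rational(37, 760), Rational(1, 21232)) = Rational(37, 16136320) ≈ 2.2930e-6)
Add(p, Mul(-1, Function('t')(f))) = Add(Rational(37, 16136320), Mul(-1, Rational(1, 19))) = Add(Rational(37, 16136320), Rational(-1, 19)) = Rational(-44697, 849280)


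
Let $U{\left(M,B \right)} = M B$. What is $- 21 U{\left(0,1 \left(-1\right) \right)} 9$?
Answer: $0$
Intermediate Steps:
$U{\left(M,B \right)} = B M$
$- 21 U{\left(0,1 \left(-1\right) \right)} 9 = - 21 \cdot 1 \left(-1\right) 0 \cdot 9 = - 21 \left(\left(-1\right) 0\right) 9 = \left(-21\right) 0 \cdot 9 = 0 \cdot 9 = 0$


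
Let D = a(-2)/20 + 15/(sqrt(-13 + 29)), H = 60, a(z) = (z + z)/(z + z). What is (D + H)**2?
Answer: 101761/25 ≈ 4070.4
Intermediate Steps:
a(z) = 1 (a(z) = (2*z)/((2*z)) = (2*z)*(1/(2*z)) = 1)
D = 19/5 (D = 1/20 + 15/(sqrt(-13 + 29)) = 1*(1/20) + 15/(sqrt(16)) = 1/20 + 15/4 = 19/5 ≈ 3.8000)
(D + H)**2 = (19/5 + 60)**2 = (319/5)**2 = 101761/25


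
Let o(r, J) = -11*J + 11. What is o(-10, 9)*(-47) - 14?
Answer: 4122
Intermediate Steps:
o(r, J) = 11 - 11*J
o(-10, 9)*(-47) - 14 = (11 - 11*9)*(-47) - 14 = (11 - 99)*(-47) - 14 = -88*(-47) - 14 = 4136 - 14 = 4122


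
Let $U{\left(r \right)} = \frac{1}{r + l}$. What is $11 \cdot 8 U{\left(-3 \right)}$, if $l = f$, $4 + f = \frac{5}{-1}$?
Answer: $- \frac{22}{3} \approx -7.3333$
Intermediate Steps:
$f = -9$ ($f = -4 + \frac{5}{-1} = -4 + 5 \left(-1\right) = -4 - 5 = -9$)
$l = -9$
$U{\left(r \right)} = \frac{1}{-9 + r}$ ($U{\left(r \right)} = \frac{1}{r - 9} = \frac{1}{-9 + r}$)
$11 \cdot 8 U{\left(-3 \right)} = \frac{11 \cdot 8}{-9 - 3} = \frac{88}{-12} = 88 \left(- \frac{1}{12}\right) = - \frac{22}{3}$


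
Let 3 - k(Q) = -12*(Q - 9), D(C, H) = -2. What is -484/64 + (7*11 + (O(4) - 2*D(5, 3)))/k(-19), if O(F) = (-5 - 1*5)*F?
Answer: -40949/5328 ≈ -7.6856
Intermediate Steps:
O(F) = -10*F (O(F) = (-5 - 5)*F = -10*F)
k(Q) = -105 + 12*Q (k(Q) = 3 - (-12)*(Q - 9) = 3 - (-12)*(-9 + Q) = 3 - (108 - 12*Q) = 3 + (-108 + 12*Q) = -105 + 12*Q)
-484/64 + (7*11 + (O(4) - 2*D(5, 3)))/k(-19) = -484/64 + (7*11 + (-10*4 - 2*(-2)))/(-105 + 12*(-19)) = -484*1/64 + (77 + (-40 + 4))/(-105 - 228) = -121/16 + (77 - 36)/(-333) = -121/16 + 41*(-1/333) = -121/16 - 41/333 = -40949/5328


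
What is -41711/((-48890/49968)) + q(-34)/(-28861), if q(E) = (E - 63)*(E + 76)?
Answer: 4296623960742/100786735 ≈ 42631.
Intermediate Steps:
q(E) = (-63 + E)*(76 + E)
-41711/((-48890/49968)) + q(-34)/(-28861) = -41711/((-48890/49968)) + (-4788 + (-34)² + 13*(-34))/(-28861) = -41711/((-48890*1/49968)) + (-4788 + 1156 - 442)*(-1/28861) = -41711/(-24445/24984) - 4074*(-1/28861) = -41711*(-24984/24445) + 582/4123 = 1042107624/24445 + 582/4123 = 4296623960742/100786735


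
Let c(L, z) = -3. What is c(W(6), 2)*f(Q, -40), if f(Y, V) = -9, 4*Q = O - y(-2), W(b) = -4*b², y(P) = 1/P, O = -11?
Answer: 27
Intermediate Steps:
Q = -21/8 (Q = (-11 - 1/(-2))/4 = (-11 - 1*(-½))/4 = (-11 + ½)/4 = (¼)*(-21/2) = -21/8 ≈ -2.6250)
c(W(6), 2)*f(Q, -40) = -3*(-9) = 27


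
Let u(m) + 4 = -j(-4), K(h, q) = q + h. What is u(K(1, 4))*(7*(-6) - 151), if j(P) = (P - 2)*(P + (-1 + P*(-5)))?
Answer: -16598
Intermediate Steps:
j(P) = (-1 - 4*P)*(-2 + P) (j(P) = (-2 + P)*(P + (-1 - 5*P)) = (-2 + P)*(-1 - 4*P) = (-1 - 4*P)*(-2 + P))
K(h, q) = h + q
u(m) = 86 (u(m) = -4 - (2 - 4*(-4)² + 7*(-4)) = -4 - (2 - 4*16 - 28) = -4 - (2 - 64 - 28) = -4 - 1*(-90) = -4 + 90 = 86)
u(K(1, 4))*(7*(-6) - 151) = 86*(7*(-6) - 151) = 86*(-42 - 151) = 86*(-193) = -16598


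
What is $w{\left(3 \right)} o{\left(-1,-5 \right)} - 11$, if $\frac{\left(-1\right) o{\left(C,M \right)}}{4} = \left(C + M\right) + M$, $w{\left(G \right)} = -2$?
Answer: $-99$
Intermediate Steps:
$o{\left(C,M \right)} = - 8 M - 4 C$ ($o{\left(C,M \right)} = - 4 \left(\left(C + M\right) + M\right) = - 4 \left(C + 2 M\right) = - 8 M - 4 C$)
$w{\left(3 \right)} o{\left(-1,-5 \right)} - 11 = - 2 \left(\left(-8\right) \left(-5\right) - -4\right) - 11 = - 2 \left(40 + 4\right) - 11 = \left(-2\right) 44 - 11 = -88 - 11 = -99$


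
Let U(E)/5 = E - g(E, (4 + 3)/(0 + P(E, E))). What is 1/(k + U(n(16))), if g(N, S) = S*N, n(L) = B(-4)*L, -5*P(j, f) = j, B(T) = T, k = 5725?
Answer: 1/5580 ≈ 0.00017921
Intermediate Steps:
P(j, f) = -j/5
n(L) = -4*L
g(N, S) = N*S
U(E) = 175 + 5*E (U(E) = 5*(E - E*(4 + 3)/(0 - E/5)) = 5*(E - E*7/((-E/5))) = 5*(E - E*7*(-5/E)) = 5*(E - E*(-35/E)) = 5*(E - 1*(-35)) = 5*(E + 35) = 5*(35 + E) = 175 + 5*E)
1/(k + U(n(16))) = 1/(5725 + (175 + 5*(-4*16))) = 1/(5725 + (175 + 5*(-64))) = 1/(5725 + (175 - 320)) = 1/(5725 - 145) = 1/5580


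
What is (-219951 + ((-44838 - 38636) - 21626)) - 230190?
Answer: -555241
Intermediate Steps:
(-219951 + ((-44838 - 38636) - 21626)) - 230190 = (-219951 + (-83474 - 21626)) - 230190 = (-219951 - 105100) - 230190 = -325051 - 230190 = -555241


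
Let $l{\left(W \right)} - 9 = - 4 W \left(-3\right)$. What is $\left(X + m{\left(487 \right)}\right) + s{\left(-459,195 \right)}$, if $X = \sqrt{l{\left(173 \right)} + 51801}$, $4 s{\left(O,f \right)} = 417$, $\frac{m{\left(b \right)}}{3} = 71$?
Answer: $\frac{1269}{4} + \sqrt{53886} \approx 549.38$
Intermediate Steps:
$l{\left(W \right)} = 9 + 12 W$ ($l{\left(W \right)} = 9 + - 4 W \left(-3\right) = 9 + 12 W$)
$m{\left(b \right)} = 213$ ($m{\left(b \right)} = 3 \cdot 71 = 213$)
$s{\left(O,f \right)} = \frac{417}{4}$ ($s{\left(O,f \right)} = \frac{1}{4} \cdot 417 = \frac{417}{4}$)
$X = \sqrt{53886}$ ($X = \sqrt{\left(9 + 12 \cdot 173\right) + 51801} = \sqrt{\left(9 + 2076\right) + 51801} = \sqrt{2085 + 51801} = \sqrt{53886} \approx 232.13$)
$\left(X + m{\left(487 \right)}\right) + s{\left(-459,195 \right)} = \left(\sqrt{53886} + 213\right) + \frac{417}{4} = \left(213 + \sqrt{53886}\right) + \frac{417}{4} = \frac{1269}{4} + \sqrt{53886}$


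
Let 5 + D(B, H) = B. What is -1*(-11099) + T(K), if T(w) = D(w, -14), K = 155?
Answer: 11249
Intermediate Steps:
D(B, H) = -5 + B
T(w) = -5 + w
-1*(-11099) + T(K) = -1*(-11099) + (-5 + 155) = 11099 + 150 = 11249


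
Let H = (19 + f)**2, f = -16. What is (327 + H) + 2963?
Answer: 3299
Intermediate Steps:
H = 9 (H = (19 - 16)**2 = 3**2 = 9)
(327 + H) + 2963 = (327 + 9) + 2963 = 336 + 2963 = 3299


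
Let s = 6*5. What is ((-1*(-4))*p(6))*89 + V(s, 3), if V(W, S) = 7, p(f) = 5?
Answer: 1787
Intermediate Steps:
s = 30
((-1*(-4))*p(6))*89 + V(s, 3) = (-1*(-4)*5)*89 + 7 = (4*5)*89 + 7 = 20*89 + 7 = 1780 + 7 = 1787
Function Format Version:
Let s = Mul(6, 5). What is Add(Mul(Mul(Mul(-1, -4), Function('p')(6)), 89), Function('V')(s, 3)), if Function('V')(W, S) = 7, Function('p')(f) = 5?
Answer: 1787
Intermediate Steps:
s = 30
Add(Mul(Mul(Mul(-1, -4), Function('p')(6)), 89), Function('V')(s, 3)) = Add(Mul(Mul(Mul(-1, -4), 5), 89), 7) = Add(Mul(Mul(4, 5), 89), 7) = Add(Mul(20, 89), 7) = Add(1780, 7) = 1787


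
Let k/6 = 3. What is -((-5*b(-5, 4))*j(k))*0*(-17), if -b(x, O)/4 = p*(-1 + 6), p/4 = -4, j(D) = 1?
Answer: 0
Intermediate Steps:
k = 18 (k = 6*3 = 18)
p = -16 (p = 4*(-4) = -16)
b(x, O) = 320 (b(x, O) = -(-64)*(-1 + 6) = -(-64)*5 = -4*(-80) = 320)
-((-5*b(-5, 4))*j(k))*0*(-17) = -(-5*320*1)*0*(-17) = --1600*1*0*(-17) = -(-1600*0)*(-17) = -0*(-17) = -1*0 = 0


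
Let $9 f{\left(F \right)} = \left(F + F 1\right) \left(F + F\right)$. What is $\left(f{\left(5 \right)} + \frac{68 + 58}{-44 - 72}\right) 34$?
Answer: $\frac{88961}{261} \approx 340.85$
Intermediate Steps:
$f{\left(F \right)} = \frac{4 F^{2}}{9}$ ($f{\left(F \right)} = \frac{\left(F + F 1\right) \left(F + F\right)}{9} = \frac{\left(F + F\right) 2 F}{9} = \frac{2 F 2 F}{9} = \frac{4 F^{2}}{9}$)
$\left(f{\left(5 \right)} + \frac{68 + 58}{-44 - 72}\right) 34 = \left(\frac{4 \cdot 5^{2}}{9} + \frac{68 + 58}{-44 - 72}\right) 34 = \left(\frac{4}{9} \cdot 25 + \frac{126}{-116}\right) 34 = \left(\frac{100}{9} + 126 \left(- \frac{1}{116}\right)\right) 34 = \left(\frac{100}{9} - \frac{63}{58}\right) 34 = \frac{5233}{522} \cdot 34 = \frac{88961}{261}$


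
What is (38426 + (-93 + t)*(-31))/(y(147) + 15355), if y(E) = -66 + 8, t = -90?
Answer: 44099/15297 ≈ 2.8829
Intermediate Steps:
y(E) = -58
(38426 + (-93 + t)*(-31))/(y(147) + 15355) = (38426 + (-93 - 90)*(-31))/(-58 + 15355) = (38426 - 183*(-31))/15297 = (38426 + 5673)*(1/15297) = 44099*(1/15297) = 44099/15297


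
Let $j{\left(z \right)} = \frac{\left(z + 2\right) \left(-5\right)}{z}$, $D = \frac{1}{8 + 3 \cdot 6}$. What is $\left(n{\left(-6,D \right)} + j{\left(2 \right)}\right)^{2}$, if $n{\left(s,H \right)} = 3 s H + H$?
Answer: $\frac{76729}{676} \approx 113.5$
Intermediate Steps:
$D = \frac{1}{26}$ ($D = \frac{1}{8 + 18} = \frac{1}{26} \approx 0.038462$)
$j{\left(z \right)} = \frac{-10 - 5 z}{z}$ ($j{\left(z \right)} = \frac{\left(2 + z\right) \left(-5\right)}{z} = \frac{-10 - 5 z}{z}$)
$n{\left(s,H \right)} = H + 3 H s$ ($n{\left(s,H \right)} = 3 H s + H = H + 3 H s$)
$\left(n{\left(-6,D \right)} + j{\left(2 \right)}\right)^{2} = \left(\frac{1 + 3 \left(-6\right)}{26} - \left(5 + \frac{10}{2}\right)\right)^{2} = \left(\frac{1 - 18}{26} - 10\right)^{2} = \left(\frac{1}{26} \left(-17\right) - 10\right)^{2} = \left(- \frac{17}{26} - 10\right)^{2} = \left(- \frac{277}{26}\right)^{2} = \frac{76729}{676}$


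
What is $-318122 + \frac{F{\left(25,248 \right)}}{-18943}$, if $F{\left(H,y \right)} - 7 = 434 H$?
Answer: $- \frac{6026195903}{18943} \approx -3.1812 \cdot 10^{5}$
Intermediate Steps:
$F{\left(H,y \right)} = 7 + 434 H$
$-318122 + \frac{F{\left(25,248 \right)}}{-18943} = -318122 + \frac{7 + 434 \cdot 25}{-18943} = -318122 + \left(7 + 10850\right) \left(- \frac{1}{18943}\right) = -318122 + 10857 \left(- \frac{1}{18943}\right) = -318122 - \frac{10857}{18943} = - \frac{6026195903}{18943}$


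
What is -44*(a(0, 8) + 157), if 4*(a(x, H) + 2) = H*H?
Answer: -7524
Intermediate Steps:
a(x, H) = -2 + H²/4 (a(x, H) = -2 + (H*H)/4 = -2 + H²/4)
-44*(a(0, 8) + 157) = -44*((-2 + (¼)*8²) + 157) = -44*((-2 + (¼)*64) + 157) = -44*((-2 + 16) + 157) = -44*(14 + 157) = -44*171 = -7524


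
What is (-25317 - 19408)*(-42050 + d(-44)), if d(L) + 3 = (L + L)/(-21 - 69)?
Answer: 16926990245/9 ≈ 1.8808e+9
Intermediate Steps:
d(L) = -3 - L/45 (d(L) = -3 + (L + L)/(-21 - 69) = -3 + (2*L)/(-90) = -3 + (2*L)*(-1/90) = -3 - L/45)
(-25317 - 19408)*(-42050 + d(-44)) = (-25317 - 19408)*(-42050 + (-3 - 1/45*(-44))) = -44725*(-42050 + (-3 + 44/45)) = -44725*(-42050 - 91/45) = -44725*(-1892341/45) = 16926990245/9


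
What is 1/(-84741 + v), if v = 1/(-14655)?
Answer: -14655/1241879356 ≈ -1.1801e-5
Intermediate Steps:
v = -1/14655 ≈ -6.8236e-5
1/(-84741 + v) = 1/(-84741 - 1/14655) = 1/(-1241879356/14655) = -14655/1241879356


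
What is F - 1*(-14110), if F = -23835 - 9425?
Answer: -19150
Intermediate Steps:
F = -33260
F - 1*(-14110) = -33260 - 1*(-14110) = -33260 + 14110 = -19150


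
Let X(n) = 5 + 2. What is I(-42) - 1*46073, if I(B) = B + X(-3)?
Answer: -46108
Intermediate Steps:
X(n) = 7
I(B) = 7 + B (I(B) = B + 7 = 7 + B)
I(-42) - 1*46073 = (7 - 42) - 1*46073 = -35 - 46073 = -46108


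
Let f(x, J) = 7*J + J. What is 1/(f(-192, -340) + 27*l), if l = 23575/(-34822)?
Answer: -1514/4145755 ≈ -0.00036519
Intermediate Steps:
f(x, J) = 8*J
l = -1025/1514 (l = 23575*(-1/34822) = -1025/1514 ≈ -0.67701)
1/(f(-192, -340) + 27*l) = 1/(8*(-340) + 27*(-1025/1514)) = 1/(-2720 - 27675/1514) = 1/(-4145755/1514) = -1514/4145755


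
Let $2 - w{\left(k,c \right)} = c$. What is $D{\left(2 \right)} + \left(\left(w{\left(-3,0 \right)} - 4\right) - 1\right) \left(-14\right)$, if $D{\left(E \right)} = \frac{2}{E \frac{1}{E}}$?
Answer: $44$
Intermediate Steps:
$w{\left(k,c \right)} = 2 - c$
$D{\left(E \right)} = 2$ ($D{\left(E \right)} = \frac{2}{1} = 2 \cdot 1 = 2$)
$D{\left(2 \right)} + \left(\left(w{\left(-3,0 \right)} - 4\right) - 1\right) \left(-14\right) = 2 + \left(\left(\left(2 - 0\right) - 4\right) - 1\right) \left(-14\right) = 2 + \left(\left(\left(2 + 0\right) - 4\right) - 1\right) \left(-14\right) = 2 + \left(\left(2 - 4\right) - 1\right) \left(-14\right) = 2 + \left(-2 - 1\right) \left(-14\right) = 2 - -42 = 2 + 42 = 44$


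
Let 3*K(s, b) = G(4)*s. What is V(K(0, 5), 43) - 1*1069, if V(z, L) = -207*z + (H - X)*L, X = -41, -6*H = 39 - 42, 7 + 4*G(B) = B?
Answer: 1431/2 ≈ 715.50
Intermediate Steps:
G(B) = -7/4 + B/4
H = 1/2 (H = -(39 - 42)/6 = -1/6*(-3) = 1/2 ≈ 0.50000)
K(s, b) = -s/4 (K(s, b) = ((-7/4 + (1/4)*4)*s)/3 = ((-7/4 + 1)*s)/3 = (-3*s/4)/3 = -s/4)
V(z, L) = -207*z + 83*L/2 (V(z, L) = -207*z + (1/2 - 1*(-41))*L = -207*z + (1/2 + 41)*L = -207*z + 83*L/2)
V(K(0, 5), 43) - 1*1069 = (-(-207)*0/4 + (83/2)*43) - 1*1069 = (-207*0 + 3569/2) - 1069 = (0 + 3569/2) - 1069 = 3569/2 - 1069 = 1431/2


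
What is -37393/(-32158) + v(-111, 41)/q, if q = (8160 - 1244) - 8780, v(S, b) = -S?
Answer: 33065507/29971256 ≈ 1.1032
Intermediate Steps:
q = -1864 (q = 6916 - 8780 = -1864)
-37393/(-32158) + v(-111, 41)/q = -37393/(-32158) - 1*(-111)/(-1864) = -37393*(-1/32158) + 111*(-1/1864) = 37393/32158 - 111/1864 = 33065507/29971256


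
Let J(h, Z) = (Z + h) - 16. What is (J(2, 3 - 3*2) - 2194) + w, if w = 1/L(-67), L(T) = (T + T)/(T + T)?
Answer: -2210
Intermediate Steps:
L(T) = 1 (L(T) = (2*T)/((2*T)) = (2*T)*(1/(2*T)) = 1)
J(h, Z) = -16 + Z + h
w = 1 (w = 1/1 = 1)
(J(2, 3 - 3*2) - 2194) + w = ((-16 + (3 - 3*2) + 2) - 2194) + 1 = ((-16 + (3 - 6) + 2) - 2194) + 1 = ((-16 - 3 + 2) - 2194) + 1 = (-17 - 2194) + 1 = -2211 + 1 = -2210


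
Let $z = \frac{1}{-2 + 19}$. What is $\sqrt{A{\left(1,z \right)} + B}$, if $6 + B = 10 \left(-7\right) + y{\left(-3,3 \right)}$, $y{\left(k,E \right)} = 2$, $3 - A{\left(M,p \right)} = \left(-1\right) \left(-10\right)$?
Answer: $9 i \approx 9.0 i$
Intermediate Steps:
$z = \frac{1}{17} \approx 0.058824$
$A{\left(M,p \right)} = -7$ ($A{\left(M,p \right)} = 3 - \left(-1\right) \left(-10\right) = 3 - 10 = -7$)
$B = -74$ ($B = -6 + \left(10 \left(-7\right) + 2\right) = -6 + \left(-70 + 2\right) = -6 - 68 = -74$)
$\sqrt{A{\left(1,z \right)} + B} = \sqrt{-7 - 74} = \sqrt{-81} = 9 i$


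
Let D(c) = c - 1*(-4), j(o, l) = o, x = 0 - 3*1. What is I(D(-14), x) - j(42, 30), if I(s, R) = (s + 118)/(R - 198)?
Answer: -2850/67 ≈ -42.537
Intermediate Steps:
x = -3 (x = 0 - 3 = -3)
D(c) = 4 + c (D(c) = c + 4 = 4 + c)
I(s, R) = (118 + s)/(-198 + R)
I(D(-14), x) - j(42, 30) = (118 + (4 - 14))/(-198 - 3) - 1*42 = (118 - 10)/(-201) - 42 = -1/201*108 - 42 = -36/67 - 42 = -2850/67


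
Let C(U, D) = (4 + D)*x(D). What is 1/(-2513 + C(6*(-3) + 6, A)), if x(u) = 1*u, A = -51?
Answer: -1/116 ≈ -0.0086207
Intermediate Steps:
x(u) = u
C(U, D) = D*(4 + D) (C(U, D) = (4 + D)*D = D*(4 + D))
1/(-2513 + C(6*(-3) + 6, A)) = 1/(-2513 - 51*(4 - 51)) = 1/(-2513 - 51*(-47)) = 1/(-2513 + 2397) = 1/(-116) = -1/116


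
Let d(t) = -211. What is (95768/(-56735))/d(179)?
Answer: 95768/11971085 ≈ 0.0079999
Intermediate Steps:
(95768/(-56735))/d(179) = (95768/(-56735))/(-211) = (95768*(-1/56735))*(-1/211) = -95768/56735*(-1/211) = 95768/11971085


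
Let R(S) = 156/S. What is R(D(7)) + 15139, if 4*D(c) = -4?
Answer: 14983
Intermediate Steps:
D(c) = -1 (D(c) = (¼)*(-4) = -1)
R(D(7)) + 15139 = 156/(-1) + 15139 = 156*(-1) + 15139 = -156 + 15139 = 14983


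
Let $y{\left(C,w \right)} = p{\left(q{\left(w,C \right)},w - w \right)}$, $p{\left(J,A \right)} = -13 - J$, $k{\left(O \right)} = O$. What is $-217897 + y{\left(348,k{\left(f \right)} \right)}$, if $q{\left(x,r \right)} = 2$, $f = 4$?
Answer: $-217912$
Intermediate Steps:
$y{\left(C,w \right)} = -15$ ($y{\left(C,w \right)} = -13 - 2 = -15$)
$-217897 + y{\left(348,k{\left(f \right)} \right)} = -217897 - 15 = -217912$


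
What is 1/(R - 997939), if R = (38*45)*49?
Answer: -1/914149 ≈ -1.0939e-6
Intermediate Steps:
R = 83790 (R = 1710*49 = 83790)
1/(R - 997939) = 1/(83790 - 997939) = 1/(-914149) = -1/914149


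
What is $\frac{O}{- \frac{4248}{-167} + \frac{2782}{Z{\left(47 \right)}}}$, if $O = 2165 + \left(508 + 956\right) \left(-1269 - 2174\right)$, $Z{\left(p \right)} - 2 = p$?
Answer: $- \frac{41229120821}{672746} \approx -61285.0$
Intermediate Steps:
$Z{\left(p \right)} = 2 + p$
$O = -5038387$ ($O = 2165 + 1464 \left(-3443\right) = 2165 - 5040552 = -5038387$)
$\frac{O}{- \frac{4248}{-167} + \frac{2782}{Z{\left(47 \right)}}} = - \frac{5038387}{- \frac{4248}{-167} + \frac{2782}{2 + 47}} = - \frac{5038387}{\left(-4248\right) \left(- \frac{1}{167}\right) + \frac{2782}{49}} = - \frac{5038387}{\frac{4248}{167} + 2782 \cdot \frac{1}{49}} = - \frac{5038387}{\frac{4248}{167} + \frac{2782}{49}} = - \frac{5038387}{\frac{672746}{8183}} = \left(-5038387\right) \frac{8183}{672746} = - \frac{41229120821}{672746}$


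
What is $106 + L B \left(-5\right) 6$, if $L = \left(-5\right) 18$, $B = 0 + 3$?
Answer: $8206$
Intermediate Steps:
$B = 3$
$L = -90$
$106 + L B \left(-5\right) 6 = 106 - 90 \cdot 3 \left(-5\right) 6 = 106 - 90 \left(\left(-15\right) 6\right) = 106 - -8100 = 106 + 8100 = 8206$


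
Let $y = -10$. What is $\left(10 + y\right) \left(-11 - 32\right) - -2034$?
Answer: $2034$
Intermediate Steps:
$\left(10 + y\right) \left(-11 - 32\right) - -2034 = \left(10 - 10\right) \left(-11 - 32\right) - -2034 = 0 \left(-43\right) + 2034 = 0 + 2034 = 2034$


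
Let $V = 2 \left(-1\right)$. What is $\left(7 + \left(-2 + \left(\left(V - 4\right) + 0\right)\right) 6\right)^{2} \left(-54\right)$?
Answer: $-90774$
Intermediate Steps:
$V = -2$
$\left(7 + \left(-2 + \left(\left(V - 4\right) + 0\right)\right) 6\right)^{2} \left(-54\right) = \left(7 + \left(-2 + \left(\left(-2 - 4\right) + 0\right)\right) 6\right)^{2} \left(-54\right) = \left(7 + \left(-2 + \left(-6 + 0\right)\right) 6\right)^{2} \left(-54\right) = \left(7 + \left(-2 - 6\right) 6\right)^{2} \left(-54\right) = \left(7 - 48\right)^{2} \left(-54\right) = \left(-41\right)^{2} \left(-54\right) = 1681 \left(-54\right) = -90774$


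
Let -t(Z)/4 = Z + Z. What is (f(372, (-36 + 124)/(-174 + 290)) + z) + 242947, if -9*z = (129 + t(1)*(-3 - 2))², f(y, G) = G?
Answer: 62581096/261 ≈ 2.3977e+5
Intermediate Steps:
t(Z) = -8*Z (t(Z) = -4*(Z + Z) = -8*Z)
z = -28561/9 (z = -(129 + (-8*1)*(-3 - 2))²/9 = -(129 - 8*(-5))²/9 = -(129 + 40)²/9 = -⅑*169² = -⅑*28561 = -28561/9 ≈ -3173.4)
(f(372, (-36 + 124)/(-174 + 290)) + z) + 242947 = ((-36 + 124)/(-174 + 290) - 28561/9) + 242947 = (88/116 - 28561/9) + 242947 = (88*(1/116) - 28561/9) + 242947 = (22/29 - 28561/9) + 242947 = -828071/261 + 242947 = 62581096/261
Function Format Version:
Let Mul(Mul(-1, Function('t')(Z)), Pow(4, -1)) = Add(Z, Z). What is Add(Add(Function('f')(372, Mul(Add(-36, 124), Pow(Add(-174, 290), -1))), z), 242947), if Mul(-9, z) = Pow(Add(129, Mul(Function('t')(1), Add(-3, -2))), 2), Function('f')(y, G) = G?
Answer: Rational(62581096, 261) ≈ 2.3977e+5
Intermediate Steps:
Function('t')(Z) = Mul(-8, Z) (Function('t')(Z) = Mul(-4, Add(Z, Z)) = Mul(-4, Mul(2, Z)) = Mul(-8, Z))
z = Rational(-28561, 9) (z = Mul(Rational(-1, 9), Pow(Add(129, Mul(Mul(-8, 1), Add(-3, -2))), 2)) = Mul(Rational(-1, 9), Pow(Add(129, Mul(-8, -5)), 2)) = Mul(Rational(-1, 9), Pow(Add(129, 40), 2)) = Mul(Rational(-1, 9), Pow(169, 2)) = Mul(Rational(-1, 9), 28561) = Rational(-28561, 9) ≈ -3173.4)
Add(Add(Function('f')(372, Mul(Add(-36, 124), Pow(Add(-174, 290), -1))), z), 242947) = Add(Add(Mul(Add(-36, 124), Pow(Add(-174, 290), -1)), Rational(-28561, 9)), 242947) = Add(Add(Mul(88, Pow(116, -1)), Rational(-28561, 9)), 242947) = Add(Add(Mul(88, Rational(1, 116)), Rational(-28561, 9)), 242947) = Add(Add(Rational(22, 29), Rational(-28561, 9)), 242947) = Add(Rational(-828071, 261), 242947) = Rational(62581096, 261)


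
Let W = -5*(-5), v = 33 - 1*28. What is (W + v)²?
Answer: 900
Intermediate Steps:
v = 5 (v = 33 - 28 = 5)
W = 25
(W + v)² = (25 + 5)² = 30² = 900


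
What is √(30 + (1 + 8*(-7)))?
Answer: 5*I ≈ 5.0*I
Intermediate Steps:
√(30 + (1 + 8*(-7))) = √(30 + (1 - 56)) = √(30 - 55) = √(-25) = 5*I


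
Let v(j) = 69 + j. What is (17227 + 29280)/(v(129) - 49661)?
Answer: -46507/49463 ≈ -0.94024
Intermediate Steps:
(17227 + 29280)/(v(129) - 49661) = (17227 + 29280)/((69 + 129) - 49661) = 46507/(198 - 49661) = 46507/(-49463) = 46507*(-1/49463) = -46507/49463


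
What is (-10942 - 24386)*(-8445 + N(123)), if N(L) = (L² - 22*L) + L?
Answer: -144880128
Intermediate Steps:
N(L) = L² - 21*L
(-10942 - 24386)*(-8445 + N(123)) = (-10942 - 24386)*(-8445 + 123*(-21 + 123)) = -35328*(-8445 + 123*102) = -35328*(-8445 + 12546) = -35328*4101 = -144880128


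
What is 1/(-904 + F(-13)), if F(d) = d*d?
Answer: -1/735 ≈ -0.0013605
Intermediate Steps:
F(d) = d²
1/(-904 + F(-13)) = 1/(-904 + (-13)²) = 1/(-904 + 169) = 1/(-735) = -1/735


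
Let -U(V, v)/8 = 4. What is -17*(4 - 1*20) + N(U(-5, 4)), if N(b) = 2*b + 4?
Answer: 212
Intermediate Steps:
U(V, v) = -32 (U(V, v) = -8*4 = -32)
N(b) = 4 + 2*b
-17*(4 - 1*20) + N(U(-5, 4)) = -17*(4 - 1*20) + (4 + 2*(-32)) = -17*(4 - 20) + (4 - 64) = -17*(-16) - 60 = 272 - 60 = 212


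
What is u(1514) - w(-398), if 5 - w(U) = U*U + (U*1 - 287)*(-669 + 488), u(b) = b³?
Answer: 3470667128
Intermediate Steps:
w(U) = -51942 - U² + 181*U (w(U) = 5 - (U*U + (U*1 - 287)*(-669 + 488)) = 5 - (U² + (U - 287)*(-181)) = 5 - (U² + (-287 + U)*(-181)) = 5 - (U² + (51947 - 181*U)) = 5 - (51947 + U² - 181*U) = 5 + (-51947 - U² + 181*U) = -51942 - U² + 181*U)
u(1514) - w(-398) = 1514³ - (-51942 - 1*(-398)² + 181*(-398)) = 3470384744 - (-51942 - 1*158404 - 72038) = 3470384744 - (-51942 - 158404 - 72038) = 3470384744 - 1*(-282384) = 3470384744 + 282384 = 3470667128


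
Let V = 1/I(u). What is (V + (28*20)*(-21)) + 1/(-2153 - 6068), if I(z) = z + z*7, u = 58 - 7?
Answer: -39445007867/3354168 ≈ -11760.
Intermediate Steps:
u = 51
I(z) = 8*z (I(z) = z + 7*z = 8*z)
V = 1/408 (V = 1/(8*51) = 1/408 ≈ 0.0024510)
(V + (28*20)*(-21)) + 1/(-2153 - 6068) = (1/408 + (28*20)*(-21)) + 1/(-2153 - 6068) = (1/408 + 560*(-21)) + 1/(-8221) = (1/408 - 11760) - 1/8221 = -4798079/408 - 1/8221 = -39445007867/3354168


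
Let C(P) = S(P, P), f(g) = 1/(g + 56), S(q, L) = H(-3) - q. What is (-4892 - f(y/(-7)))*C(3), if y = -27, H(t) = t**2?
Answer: -12298530/419 ≈ -29352.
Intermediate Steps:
S(q, L) = 9 - q (S(q, L) = (-3)**2 - q = 9 - q)
f(g) = 1/(56 + g)
C(P) = 9 - P
(-4892 - f(y/(-7)))*C(3) = (-4892 - 1/(56 - 27/(-7)))*(9 - 1*3) = (-4892 - 1/(56 - 27*(-1/7)))*(9 - 3) = (-4892 - 1/(56 + 27/7))*6 = (-4892 - 1/419/7)*6 = (-4892 - 1*7/419)*6 = (-4892 - 7/419)*6 = -2049755/419*6 = -12298530/419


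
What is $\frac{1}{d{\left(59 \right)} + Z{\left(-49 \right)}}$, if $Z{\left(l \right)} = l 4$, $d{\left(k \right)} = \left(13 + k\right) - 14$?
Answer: $- \frac{1}{138} \approx -0.0072464$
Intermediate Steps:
$d{\left(k \right)} = -1 + k$
$Z{\left(l \right)} = 4 l$
$\frac{1}{d{\left(59 \right)} + Z{\left(-49 \right)}} = \frac{1}{\left(-1 + 59\right) + 4 \left(-49\right)} = \frac{1}{58 - 196} = \frac{1}{-138} = - \frac{1}{138}$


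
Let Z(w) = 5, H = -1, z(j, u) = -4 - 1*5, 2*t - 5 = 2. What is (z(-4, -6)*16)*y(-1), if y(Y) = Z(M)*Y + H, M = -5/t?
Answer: 864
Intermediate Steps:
t = 7/2 (t = 5/2 + (½)*2 = 5/2 + 1 = 7/2 ≈ 3.5000)
M = -10/7 (M = -5/7/2 = -5*2/7 = -10/7 ≈ -1.4286)
z(j, u) = -9 (z(j, u) = -4 - 5 = -9)
y(Y) = -1 + 5*Y (y(Y) = 5*Y - 1 = -1 + 5*Y)
(z(-4, -6)*16)*y(-1) = (-9*16)*(-1 + 5*(-1)) = -144*(-1 - 5) = -144*(-6) = 864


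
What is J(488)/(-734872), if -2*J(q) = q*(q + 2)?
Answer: 14945/91859 ≈ 0.16269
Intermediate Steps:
J(q) = -q*(2 + q)/2 (J(q) = -q*(q + 2)/2 = -q*(2 + q)/2)
J(488)/(-734872) = -½*488*(2 + 488)/(-734872) = -½*488*490*(-1/734872) = -119560*(-1/734872) = 14945/91859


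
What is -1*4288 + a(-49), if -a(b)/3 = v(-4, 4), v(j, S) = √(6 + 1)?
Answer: -4288 - 3*√7 ≈ -4295.9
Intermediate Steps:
v(j, S) = √7
a(b) = -3*√7
-1*4288 + a(-49) = -1*4288 - 3*√7 = -4288 - 3*√7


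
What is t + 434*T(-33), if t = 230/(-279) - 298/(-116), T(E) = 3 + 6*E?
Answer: -1369454429/16182 ≈ -84628.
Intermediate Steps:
t = 28231/16182 (t = 230*(-1/279) - 298*(-1/116) = -230/279 + 149/58 = 28231/16182 ≈ 1.7446)
t + 434*T(-33) = 28231/16182 + 434*(3 + 6*(-33)) = 28231/16182 + 434*(3 - 198) = 28231/16182 + 434*(-195) = 28231/16182 - 84630 = -1369454429/16182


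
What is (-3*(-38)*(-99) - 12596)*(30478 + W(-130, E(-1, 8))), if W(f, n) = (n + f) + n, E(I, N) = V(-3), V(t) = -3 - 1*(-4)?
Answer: -724818700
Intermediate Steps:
V(t) = 1 (V(t) = -3 + 4 = 1)
E(I, N) = 1
W(f, n) = f + 2*n (W(f, n) = (f + n) + n = f + 2*n)
(-3*(-38)*(-99) - 12596)*(30478 + W(-130, E(-1, 8))) = (-3*(-38)*(-99) - 12596)*(30478 + (-130 + 2*1)) = (114*(-99) - 12596)*(30478 + (-130 + 2)) = (-11286 - 12596)*(30478 - 128) = -23882*30350 = -724818700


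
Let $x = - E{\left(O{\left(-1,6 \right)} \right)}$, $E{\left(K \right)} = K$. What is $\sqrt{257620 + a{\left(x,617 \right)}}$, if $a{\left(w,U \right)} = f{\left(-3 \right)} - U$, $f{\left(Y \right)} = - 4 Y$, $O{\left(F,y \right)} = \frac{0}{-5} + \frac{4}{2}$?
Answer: $\sqrt{257015} \approx 506.97$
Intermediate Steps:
$O{\left(F,y \right)} = 2$ ($O{\left(F,y \right)} = 0 \left(- \frac{1}{5}\right) + 4 \cdot \frac{1}{2} = 0 + 2 = 2$)
$x = -2$ ($x = \left(-1\right) 2 = -2$)
$a{\left(w,U \right)} = 12 - U$ ($a{\left(w,U \right)} = \left(-4\right) \left(-3\right) - U = 12 - U$)
$\sqrt{257620 + a{\left(x,617 \right)}} = \sqrt{257620 + \left(12 - 617\right)} = \sqrt{257620 - 605} = \sqrt{257015}$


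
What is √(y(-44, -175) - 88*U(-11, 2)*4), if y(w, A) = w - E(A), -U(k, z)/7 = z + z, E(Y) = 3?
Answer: √9809 ≈ 99.040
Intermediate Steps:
U(k, z) = -14*z (U(k, z) = -7*(z + z) = -14*z)
y(w, A) = -3 + w (y(w, A) = w - 1*3 = w - 3 = -3 + w)
√(y(-44, -175) - 88*U(-11, 2)*4) = √((-3 - 44) - 88*(-14*2)*4) = √(-47 - (-2464)*4) = √(-47 - 88*(-112)) = √(-47 + 9856) = √9809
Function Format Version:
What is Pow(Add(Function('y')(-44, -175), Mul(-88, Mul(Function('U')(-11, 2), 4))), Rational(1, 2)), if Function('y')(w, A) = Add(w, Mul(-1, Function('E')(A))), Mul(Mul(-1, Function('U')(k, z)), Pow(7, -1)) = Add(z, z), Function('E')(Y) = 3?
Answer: Pow(9809, Rational(1, 2)) ≈ 99.040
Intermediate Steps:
Function('U')(k, z) = Mul(-14, z) (Function('U')(k, z) = Mul(-7, Add(z, z)) = Mul(-7, Mul(2, z)) = Mul(-14, z))
Function('y')(w, A) = Add(-3, w) (Function('y')(w, A) = Add(w, Mul(-1, 3)) = Add(w, -3) = Add(-3, w))
Pow(Add(Function('y')(-44, -175), Mul(-88, Mul(Function('U')(-11, 2), 4))), Rational(1, 2)) = Pow(Add(Add(-3, -44), Mul(-88, Mul(Mul(-14, 2), 4))), Rational(1, 2)) = Pow(Add(-47, Mul(-88, Mul(-28, 4))), Rational(1, 2)) = Pow(Add(-47, Mul(-88, -112)), Rational(1, 2)) = Pow(Add(-47, 9856), Rational(1, 2)) = Pow(9809, Rational(1, 2))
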